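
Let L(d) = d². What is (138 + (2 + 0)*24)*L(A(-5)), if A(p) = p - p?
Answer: 0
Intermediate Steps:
A(p) = 0
(138 + (2 + 0)*24)*L(A(-5)) = (138 + (2 + 0)*24)*0² = (138 + 2*24)*0 = (138 + 48)*0 = 186*0 = 0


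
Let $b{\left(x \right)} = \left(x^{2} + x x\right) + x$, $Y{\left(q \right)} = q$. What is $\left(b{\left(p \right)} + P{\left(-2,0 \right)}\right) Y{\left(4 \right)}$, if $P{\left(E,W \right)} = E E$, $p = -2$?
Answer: $40$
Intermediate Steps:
$P{\left(E,W \right)} = E^{2}$
$b{\left(x \right)} = x + 2 x^{2}$ ($b{\left(x \right)} = \left(x^{2} + x^{2}\right) + x = 2 x^{2} + x = x + 2 x^{2}$)
$\left(b{\left(p \right)} + P{\left(-2,0 \right)}\right) Y{\left(4 \right)} = \left(- 2 \left(1 + 2 \left(-2\right)\right) + \left(-2\right)^{2}\right) 4 = \left(- 2 \left(1 - 4\right) + 4\right) 4 = \left(\left(-2\right) \left(-3\right) + 4\right) 4 = \left(6 + 4\right) 4 = 10 \cdot 4 = 40$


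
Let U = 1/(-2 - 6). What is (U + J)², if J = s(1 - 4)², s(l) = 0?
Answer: 1/64 ≈ 0.015625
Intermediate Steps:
U = -⅛ (U = 1/(-8) = -⅛ ≈ -0.12500)
J = 0 (J = 0² = 0)
(U + J)² = (-⅛ + 0)² = (-⅛)² = 1/64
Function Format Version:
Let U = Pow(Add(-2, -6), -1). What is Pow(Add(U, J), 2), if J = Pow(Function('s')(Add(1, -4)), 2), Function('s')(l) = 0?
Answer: Rational(1, 64) ≈ 0.015625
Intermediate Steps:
U = Rational(-1, 8) (U = Pow(-8, -1) = Rational(-1, 8) ≈ -0.12500)
J = 0 (J = Pow(0, 2) = 0)
Pow(Add(U, J), 2) = Pow(Add(Rational(-1, 8), 0), 2) = Pow(Rational(-1, 8), 2) = Rational(1, 64)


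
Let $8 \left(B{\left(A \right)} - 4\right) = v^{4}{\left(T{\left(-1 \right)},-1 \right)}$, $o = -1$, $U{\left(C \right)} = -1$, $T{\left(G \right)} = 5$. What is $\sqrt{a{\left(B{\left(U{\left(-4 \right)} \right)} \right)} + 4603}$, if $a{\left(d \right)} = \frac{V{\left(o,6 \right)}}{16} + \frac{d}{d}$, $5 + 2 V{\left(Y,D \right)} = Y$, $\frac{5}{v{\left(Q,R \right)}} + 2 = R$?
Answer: $\frac{\sqrt{73661}}{4} \approx 67.851$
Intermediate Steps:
$v{\left(Q,R \right)} = \frac{5}{-2 + R}$
$V{\left(Y,D \right)} = - \frac{5}{2} + \frac{Y}{2}$
$B{\left(A \right)} = \frac{3217}{648}$ ($B{\left(A \right)} = 4 + \frac{\left(\frac{5}{-2 - 1}\right)^{4}}{8} = 4 + \frac{\left(\frac{5}{-3}\right)^{4}}{8} = 4 + \frac{\left(5 \left(- \frac{1}{3}\right)\right)^{4}}{8} = 4 + \frac{\left(- \frac{5}{3}\right)^{4}}{8} = 4 + \frac{1}{8} \cdot \frac{625}{81} = 4 + \frac{625}{648} = \frac{3217}{648}$)
$a{\left(d \right)} = \frac{13}{16}$ ($a{\left(d \right)} = \frac{- \frac{5}{2} + \frac{1}{2} \left(-1\right)}{16} + \frac{d}{d} = \left(- \frac{5}{2} - \frac{1}{2}\right) \frac{1}{16} + 1 = \left(-3\right) \frac{1}{16} + 1 = - \frac{3}{16} + 1 = \frac{13}{16}$)
$\sqrt{a{\left(B{\left(U{\left(-4 \right)} \right)} \right)} + 4603} = \sqrt{\frac{13}{16} + 4603} = \sqrt{\frac{73661}{16}} = \frac{\sqrt{73661}}{4}$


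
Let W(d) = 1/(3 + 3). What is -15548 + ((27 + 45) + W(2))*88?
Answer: -27592/3 ≈ -9197.3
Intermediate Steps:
W(d) = ⅙ (W(d) = 1/6 = ⅙)
-15548 + ((27 + 45) + W(2))*88 = -15548 + ((27 + 45) + ⅙)*88 = -15548 + (72 + ⅙)*88 = -15548 + (433/6)*88 = -15548 + 19052/3 = -27592/3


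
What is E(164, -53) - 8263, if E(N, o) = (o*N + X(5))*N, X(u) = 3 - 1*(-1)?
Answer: -1433095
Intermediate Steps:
X(u) = 4 (X(u) = 3 + 1 = 4)
E(N, o) = N*(4 + N*o) (E(N, o) = (o*N + 4)*N = (N*o + 4)*N = (4 + N*o)*N = N*(4 + N*o))
E(164, -53) - 8263 = 164*(4 + 164*(-53)) - 8263 = 164*(4 - 8692) - 8263 = 164*(-8688) - 8263 = -1424832 - 8263 = -1433095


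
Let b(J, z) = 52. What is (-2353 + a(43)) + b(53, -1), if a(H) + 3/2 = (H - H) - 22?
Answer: -4649/2 ≈ -2324.5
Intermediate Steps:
a(H) = -47/2 (a(H) = -3/2 + ((H - H) - 22) = -3/2 + (0 - 22) = -3/2 - 22 = -47/2)
(-2353 + a(43)) + b(53, -1) = (-2353 - 47/2) + 52 = -4753/2 + 52 = -4649/2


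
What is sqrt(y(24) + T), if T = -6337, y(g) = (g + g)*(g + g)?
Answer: I*sqrt(4033) ≈ 63.506*I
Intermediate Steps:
y(g) = 4*g**2 (y(g) = (2*g)*(2*g) = 4*g**2)
sqrt(y(24) + T) = sqrt(4*24**2 - 6337) = sqrt(4*576 - 6337) = sqrt(2304 - 6337) = sqrt(-4033) = I*sqrt(4033)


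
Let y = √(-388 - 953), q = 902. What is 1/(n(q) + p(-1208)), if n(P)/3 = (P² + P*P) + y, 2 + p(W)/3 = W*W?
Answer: 3086470/28578891186723 - I*√149/9526297062241 ≈ 1.08e-7 - 1.2814e-12*I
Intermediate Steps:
p(W) = -6 + 3*W² (p(W) = -6 + 3*(W*W) = -6 + 3*W²)
y = 3*I*√149 (y = √(-1341) = 3*I*√149 ≈ 36.62*I)
n(P) = 6*P² + 9*I*√149 (n(P) = 3*((P² + P*P) + 3*I*√149) = 3*((P² + P²) + 3*I*√149) = 3*(2*P² + 3*I*√149) = 6*P² + 9*I*√149)
1/(n(q) + p(-1208)) = 1/((6*902² + 9*I*√149) + (-6 + 3*(-1208)²)) = 1/((6*813604 + 9*I*√149) + (-6 + 3*1459264)) = 1/((4881624 + 9*I*√149) + (-6 + 4377792)) = 1/((4881624 + 9*I*√149) + 4377786) = 1/(9259410 + 9*I*√149)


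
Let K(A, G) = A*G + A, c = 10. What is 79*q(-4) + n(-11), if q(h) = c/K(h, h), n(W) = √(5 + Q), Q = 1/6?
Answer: 395/6 + √186/6 ≈ 68.106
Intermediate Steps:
K(A, G) = A + A*G
Q = ⅙ ≈ 0.16667
n(W) = √186/6 (n(W) = √(5 + ⅙) = √(31/6) = √186/6)
q(h) = 10/(h*(1 + h)) (q(h) = 10/((h*(1 + h))) = 10*(1/(h*(1 + h))) = 10/(h*(1 + h)))
79*q(-4) + n(-11) = 79*(10/(-4*(1 - 4))) + √186/6 = 79*(10*(-¼)/(-3)) + √186/6 = 79*(10*(-¼)*(-⅓)) + √186/6 = 79*(⅚) + √186/6 = 395/6 + √186/6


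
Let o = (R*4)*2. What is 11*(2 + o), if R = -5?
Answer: -418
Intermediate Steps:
o = -40 (o = -5*4*2 = -20*2 = -40)
11*(2 + o) = 11*(2 - 40) = 11*(-38) = -418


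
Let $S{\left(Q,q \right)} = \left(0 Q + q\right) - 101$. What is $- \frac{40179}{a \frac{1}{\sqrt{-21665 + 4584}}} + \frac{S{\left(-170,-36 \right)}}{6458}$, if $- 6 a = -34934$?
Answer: $- \frac{137}{6458} - \frac{120537 i \sqrt{17081}}{17467} \approx -0.021214 - 901.9 i$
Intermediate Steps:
$S{\left(Q,q \right)} = -101 + q$ ($S{\left(Q,q \right)} = \left(0 + q\right) - 101 = q - 101 = -101 + q$)
$a = \frac{17467}{3}$ ($a = \left(- \frac{1}{6}\right) \left(-34934\right) = \frac{17467}{3} \approx 5822.3$)
$- \frac{40179}{a \frac{1}{\sqrt{-21665 + 4584}}} + \frac{S{\left(-170,-36 \right)}}{6458} = - \frac{40179}{\frac{17467}{3} \frac{1}{\sqrt{-21665 + 4584}}} + \frac{-101 - 36}{6458} = - \frac{40179}{\frac{17467}{3} \frac{1}{\sqrt{-17081}}} - \frac{137}{6458} = - \frac{40179}{\frac{17467}{3} \frac{1}{i \sqrt{17081}}} - \frac{137}{6458} = - \frac{40179}{\frac{17467}{3} \left(- \frac{i \sqrt{17081}}{17081}\right)} - \frac{137}{6458} = - \frac{40179}{\left(- \frac{17467}{51243}\right) i \sqrt{17081}} - \frac{137}{6458} = - 40179 \frac{3 i \sqrt{17081}}{17467} - \frac{137}{6458} = - \frac{120537 i \sqrt{17081}}{17467} - \frac{137}{6458} = - \frac{137}{6458} - \frac{120537 i \sqrt{17081}}{17467}$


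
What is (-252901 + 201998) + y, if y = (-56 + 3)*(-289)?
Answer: -35586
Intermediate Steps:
y = 15317 (y = -53*(-289) = 15317)
(-252901 + 201998) + y = (-252901 + 201998) + 15317 = -50903 + 15317 = -35586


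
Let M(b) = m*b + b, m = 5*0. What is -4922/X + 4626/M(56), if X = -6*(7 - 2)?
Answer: 103603/420 ≈ 246.67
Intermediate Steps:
m = 0
M(b) = b (M(b) = 0*b + b = 0 + b = b)
X = -30 (X = -6*5 = -30)
-4922/X + 4626/M(56) = -4922/(-30) + 4626/56 = -4922*(-1/30) + 4626*(1/56) = 2461/15 + 2313/28 = 103603/420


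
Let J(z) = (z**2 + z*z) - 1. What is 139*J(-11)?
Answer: 33499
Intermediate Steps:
J(z) = -1 + 2*z**2 (J(z) = (z**2 + z**2) - 1 = 2*z**2 - 1 = -1 + 2*z**2)
139*J(-11) = 139*(-1 + 2*(-11)**2) = 139*(-1 + 2*121) = 139*(-1 + 242) = 139*241 = 33499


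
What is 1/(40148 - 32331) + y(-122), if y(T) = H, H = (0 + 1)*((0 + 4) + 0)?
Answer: 31269/7817 ≈ 4.0001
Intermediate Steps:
H = 4 (H = 1*(4 + 0) = 1*4 = 4)
y(T) = 4
1/(40148 - 32331) + y(-122) = 1/(40148 - 32331) + 4 = 1/7817 + 4 = 31269/7817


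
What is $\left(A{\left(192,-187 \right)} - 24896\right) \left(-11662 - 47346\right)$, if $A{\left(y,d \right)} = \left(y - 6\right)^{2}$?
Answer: $-572377600$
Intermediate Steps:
$A{\left(y,d \right)} = \left(-6 + y\right)^{2}$
$\left(A{\left(192,-187 \right)} - 24896\right) \left(-11662 - 47346\right) = \left(\left(-6 + 192\right)^{2} - 24896\right) \left(-11662 - 47346\right) = \left(186^{2} - 24896\right) \left(-59008\right) = \left(34596 - 24896\right) \left(-59008\right) = 9700 \left(-59008\right) = -572377600$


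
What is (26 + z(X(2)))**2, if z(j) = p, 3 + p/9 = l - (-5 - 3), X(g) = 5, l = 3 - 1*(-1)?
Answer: 11449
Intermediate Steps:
l = 4 (l = 3 + 1 = 4)
p = 81 (p = -27 + 9*(4 - (-5 - 3)) = -27 + 9*(4 - 1*(-8)) = -27 + 9*(4 + 8) = -27 + 9*12 = -27 + 108 = 81)
z(j) = 81
(26 + z(X(2)))**2 = (26 + 81)**2 = 107**2 = 11449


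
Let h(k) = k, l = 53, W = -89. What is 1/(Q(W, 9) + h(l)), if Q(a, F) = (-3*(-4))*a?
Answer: -1/1015 ≈ -0.00098522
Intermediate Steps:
Q(a, F) = 12*a
1/(Q(W, 9) + h(l)) = 1/(12*(-89) + 53) = 1/(-1068 + 53) = 1/(-1015) = -1/1015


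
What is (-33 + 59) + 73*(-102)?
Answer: -7420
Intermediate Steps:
(-33 + 59) + 73*(-102) = 26 - 7446 = -7420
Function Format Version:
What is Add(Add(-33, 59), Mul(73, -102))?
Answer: -7420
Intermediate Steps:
Add(Add(-33, 59), Mul(73, -102)) = Add(26, -7446) = -7420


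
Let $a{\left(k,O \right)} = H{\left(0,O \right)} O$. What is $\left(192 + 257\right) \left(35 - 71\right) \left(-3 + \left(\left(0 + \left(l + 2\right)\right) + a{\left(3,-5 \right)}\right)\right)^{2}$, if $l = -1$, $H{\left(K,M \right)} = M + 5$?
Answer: $-64656$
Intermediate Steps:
$H{\left(K,M \right)} = 5 + M$
$a{\left(k,O \right)} = O \left(5 + O\right)$ ($a{\left(k,O \right)} = \left(5 + O\right) O = O \left(5 + O\right)$)
$\left(192 + 257\right) \left(35 - 71\right) \left(-3 + \left(\left(0 + \left(l + 2\right)\right) + a{\left(3,-5 \right)}\right)\right)^{2} = \left(192 + 257\right) \left(35 - 71\right) \left(-3 + \left(\left(0 + \left(-1 + 2\right)\right) - 5 \left(5 - 5\right)\right)\right)^{2} = 449 \left(-36\right) \left(-3 + \left(\left(0 + 1\right) - 0\right)\right)^{2} = - 16164 \left(-3 + \left(1 + 0\right)\right)^{2} = - 16164 \left(-3 + 1\right)^{2} = - 16164 \left(-2\right)^{2} = \left(-16164\right) 4 = -64656$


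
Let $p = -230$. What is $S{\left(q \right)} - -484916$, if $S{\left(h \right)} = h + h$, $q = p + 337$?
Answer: $485130$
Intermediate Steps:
$q = 107$ ($q = -230 + 337 = 107$)
$S{\left(h \right)} = 2 h$
$S{\left(q \right)} - -484916 = 2 \cdot 107 - -484916 = 214 + 484916 = 485130$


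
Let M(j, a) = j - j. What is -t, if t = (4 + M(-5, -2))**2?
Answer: -16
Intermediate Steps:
M(j, a) = 0
t = 16 (t = (4 + 0)**2 = 4**2 = 16)
-t = -1*16 = -16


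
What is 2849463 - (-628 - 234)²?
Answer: 2106419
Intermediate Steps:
2849463 - (-628 - 234)² = 2849463 - 1*(-862)² = 2849463 - 1*743044 = 2849463 - 743044 = 2106419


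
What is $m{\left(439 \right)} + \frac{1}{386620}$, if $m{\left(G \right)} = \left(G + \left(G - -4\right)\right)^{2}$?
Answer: $\frac{300760976881}{386620} \approx 7.7792 \cdot 10^{5}$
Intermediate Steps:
$m{\left(G \right)} = \left(4 + 2 G\right)^{2}$ ($m{\left(G \right)} = \left(G + \left(G + 4\right)\right)^{2} = \left(G + \left(4 + G\right)\right)^{2} = \left(4 + 2 G\right)^{2}$)
$m{\left(439 \right)} + \frac{1}{386620} = 4 \left(2 + 439\right)^{2} + \frac{1}{386620} = 4 \cdot 441^{2} + \frac{1}{386620} = 4 \cdot 194481 + \frac{1}{386620} = 777924 + \frac{1}{386620} = \frac{300760976881}{386620}$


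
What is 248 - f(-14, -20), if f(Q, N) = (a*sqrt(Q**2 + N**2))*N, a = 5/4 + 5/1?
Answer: 248 + 250*sqrt(149) ≈ 3299.6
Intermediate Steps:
a = 25/4 (a = 5*(1/4) + 5*1 = 5/4 + 5 = 25/4 ≈ 6.2500)
f(Q, N) = 25*N*sqrt(N**2 + Q**2)/4 (f(Q, N) = (25*sqrt(Q**2 + N**2)/4)*N = (25*sqrt(N**2 + Q**2)/4)*N = 25*N*sqrt(N**2 + Q**2)/4)
248 - f(-14, -20) = 248 - 25*(-20)*sqrt((-20)**2 + (-14)**2)/4 = 248 - 25*(-20)*sqrt(400 + 196)/4 = 248 - 25*(-20)*sqrt(596)/4 = 248 - 25*(-20)*2*sqrt(149)/4 = 248 - (-250)*sqrt(149) = 248 + 250*sqrt(149)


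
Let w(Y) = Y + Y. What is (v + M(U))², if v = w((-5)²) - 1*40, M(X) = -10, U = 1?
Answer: 0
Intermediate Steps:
w(Y) = 2*Y
v = 10 (v = 2*(-5)² - 1*40 = 2*25 - 40 = 50 - 40 = 10)
(v + M(U))² = (10 - 10)² = 0² = 0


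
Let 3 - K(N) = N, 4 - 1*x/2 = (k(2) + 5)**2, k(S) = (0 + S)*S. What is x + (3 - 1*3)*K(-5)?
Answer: -154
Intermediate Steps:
k(S) = S**2 (k(S) = S*S = S**2)
x = -154 (x = 8 - 2*(2**2 + 5)**2 = 8 - 2*(4 + 5)**2 = 8 - 2*9**2 = 8 - 2*81 = 8 - 162 = -154)
K(N) = 3 - N
x + (3 - 1*3)*K(-5) = -154 + (3 - 1*3)*(3 - 1*(-5)) = -154 + (3 - 3)*(3 + 5) = -154 + 0*8 = -154 + 0 = -154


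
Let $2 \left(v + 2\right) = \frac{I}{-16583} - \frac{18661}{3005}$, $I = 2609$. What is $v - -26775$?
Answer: $\frac{1333991212591}{49831915} \approx 26770.0$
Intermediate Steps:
$v = - \frac{258311534}{49831915}$ ($v = -2 + \frac{\frac{2609}{-16583} - \frac{18661}{3005}}{2} = -2 + \frac{2609 \left(- \frac{1}{16583}\right) - \frac{18661}{3005}}{2} = -2 + \frac{- \frac{2609}{16583} - \frac{18661}{3005}}{2} = -2 + \frac{1}{2} \left(- \frac{317295408}{49831915}\right) = -2 - \frac{158647704}{49831915} = - \frac{258311534}{49831915} \approx -5.1837$)
$v - -26775 = - \frac{258311534}{49831915} - -26775 = - \frac{258311534}{49831915} + 26775 = \frac{1333991212591}{49831915}$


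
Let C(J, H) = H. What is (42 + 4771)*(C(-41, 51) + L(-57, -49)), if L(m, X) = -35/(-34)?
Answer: 8514197/34 ≈ 2.5042e+5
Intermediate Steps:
L(m, X) = 35/34 (L(m, X) = -35*(-1/34) = 35/34)
(42 + 4771)*(C(-41, 51) + L(-57, -49)) = (42 + 4771)*(51 + 35/34) = 4813*(1769/34) = 8514197/34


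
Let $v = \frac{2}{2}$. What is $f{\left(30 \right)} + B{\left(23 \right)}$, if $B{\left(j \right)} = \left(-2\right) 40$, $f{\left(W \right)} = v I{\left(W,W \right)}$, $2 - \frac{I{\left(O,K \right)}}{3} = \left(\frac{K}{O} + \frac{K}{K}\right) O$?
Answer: $-254$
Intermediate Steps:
$I{\left(O,K \right)} = 6 - 3 O \left(1 + \frac{K}{O}\right)$ ($I{\left(O,K \right)} = 6 - 3 \left(\frac{K}{O} + \frac{K}{K}\right) O = 6 - 3 \left(\frac{K}{O} + 1\right) O = 6 - 3 \left(1 + \frac{K}{O}\right) O = 6 - 3 O \left(1 + \frac{K}{O}\right)$)
$v = 1$ ($v = 2 \cdot \frac{1}{2} = 1$)
$f{\left(W \right)} = 6 - 6 W$ ($f{\left(W \right)} = 1 \left(6 - 3 W - 3 W\right) = 1 \left(6 - 6 W\right) = 6 - 6 W$)
$B{\left(j \right)} = -80$
$f{\left(30 \right)} + B{\left(23 \right)} = \left(6 - 180\right) - 80 = -174 - 80 = -254$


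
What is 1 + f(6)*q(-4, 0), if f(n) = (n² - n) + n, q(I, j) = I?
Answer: -143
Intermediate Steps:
f(n) = n²
1 + f(6)*q(-4, 0) = 1 + 6²*(-4) = 1 + 36*(-4) = 1 - 144 = -143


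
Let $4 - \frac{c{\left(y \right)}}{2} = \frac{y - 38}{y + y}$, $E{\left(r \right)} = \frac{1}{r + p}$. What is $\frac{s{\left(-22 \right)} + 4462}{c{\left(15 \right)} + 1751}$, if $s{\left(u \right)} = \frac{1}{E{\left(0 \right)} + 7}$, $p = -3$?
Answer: $\frac{267729}{105632} \approx 2.5345$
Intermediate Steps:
$E{\left(r \right)} = \frac{1}{-3 + r}$ ($E{\left(r \right)} = \frac{1}{r - 3} = \frac{1}{-3 + r}$)
$s{\left(u \right)} = \frac{3}{20}$ ($s{\left(u \right)} = \frac{1}{\frac{1}{-3 + 0} + 7} = \frac{1}{\frac{1}{-3} + 7} = \frac{1}{- \frac{1}{3} + 7} = \frac{1}{\frac{20}{3}} = \frac{3}{20}$)
$c{\left(y \right)} = 8 - \frac{-38 + y}{y}$ ($c{\left(y \right)} = 8 - 2 \frac{y - 38}{y + y} = 8 - 2 \frac{-38 + y}{2 y} = 8 - \frac{-38 + y}{y}$)
$\frac{s{\left(-22 \right)} + 4462}{c{\left(15 \right)} + 1751} = \frac{\frac{3}{20} + 4462}{\left(7 + \frac{38}{15}\right) + 1751} = \frac{89243}{20 \left(\left(7 + 38 \cdot \frac{1}{15}\right) + 1751\right)} = \frac{89243}{20 \left(\left(7 + \frac{38}{15}\right) + 1751\right)} = \frac{89243}{20 \left(\frac{143}{15} + 1751\right)} = \frac{89243}{20 \cdot \frac{26408}{15}} = \frac{89243}{20} \cdot \frac{15}{26408} = \frac{267729}{105632}$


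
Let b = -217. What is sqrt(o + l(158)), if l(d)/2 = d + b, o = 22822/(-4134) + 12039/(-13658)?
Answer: I*sqrt(99147692574330114)/28231086 ≈ 11.154*I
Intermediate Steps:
o = -180736051/28231086 (o = 22822*(-1/4134) + 12039*(-1/13658) = -11411/2067 - 12039/13658 = -180736051/28231086 ≈ -6.4020)
l(d) = -434 + 2*d (l(d) = 2*(d - 217) = 2*(-217 + d) = -434 + 2*d)
sqrt(o + l(158)) = sqrt(-180736051/28231086 + (-434 + 2*158)) = sqrt(-180736051/28231086 + (-434 + 316)) = sqrt(-180736051/28231086 - 118) = sqrt(-3512004199/28231086) = I*sqrt(99147692574330114)/28231086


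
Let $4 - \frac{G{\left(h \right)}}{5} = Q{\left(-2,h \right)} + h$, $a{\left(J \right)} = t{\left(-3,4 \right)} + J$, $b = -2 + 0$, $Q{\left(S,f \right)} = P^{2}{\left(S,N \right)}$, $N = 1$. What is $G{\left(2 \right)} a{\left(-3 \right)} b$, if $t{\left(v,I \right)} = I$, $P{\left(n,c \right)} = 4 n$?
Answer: $620$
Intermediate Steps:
$Q{\left(S,f \right)} = 16 S^{2}$ ($Q{\left(S,f \right)} = \left(4 S\right)^{2} = 16 S^{2}$)
$b = -2$
$a{\left(J \right)} = 4 + J$
$G{\left(h \right)} = -300 - 5 h$ ($G{\left(h \right)} = 20 - 5 \left(16 \left(-2\right)^{2} + h\right) = 20 - 5 \left(16 \cdot 4 + h\right) = 20 - 5 \left(64 + h\right) = 20 - \left(320 + 5 h\right) = -300 - 5 h$)
$G{\left(2 \right)} a{\left(-3 \right)} b = \left(-300 - 10\right) \left(4 - 3\right) \left(-2\right) = \left(-300 - 10\right) 1 \left(-2\right) = \left(-310\right) 1 \left(-2\right) = \left(-310\right) \left(-2\right) = 620$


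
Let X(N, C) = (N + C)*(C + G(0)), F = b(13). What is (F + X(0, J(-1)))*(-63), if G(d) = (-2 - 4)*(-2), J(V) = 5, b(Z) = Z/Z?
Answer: -5418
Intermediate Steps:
b(Z) = 1
G(d) = 12 (G(d) = -6*(-2) = 12)
F = 1
X(N, C) = (12 + C)*(C + N) (X(N, C) = (N + C)*(C + 12) = (C + N)*(12 + C) = (12 + C)*(C + N))
(F + X(0, J(-1)))*(-63) = (1 + (5² + 12*5 + 12*0 + 5*0))*(-63) = (1 + (25 + 60 + 0 + 0))*(-63) = (1 + 85)*(-63) = 86*(-63) = -5418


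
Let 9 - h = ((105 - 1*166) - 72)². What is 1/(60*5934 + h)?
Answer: 1/338360 ≈ 2.9554e-6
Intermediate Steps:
h = -17680 (h = 9 - ((105 - 1*166) - 72)² = 9 - ((105 - 166) - 72)² = 9 - (-61 - 72)² = 9 - 1*(-133)² = 9 - 1*17689 = 9 - 17689 = -17680)
1/(60*5934 + h) = 1/(60*5934 - 17680) = 1/(356040 - 17680) = 1/338360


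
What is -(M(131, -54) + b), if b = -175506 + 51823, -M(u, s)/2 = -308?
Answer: 123067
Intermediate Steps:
M(u, s) = 616 (M(u, s) = -2*(-308) = 616)
b = -123683
-(M(131, -54) + b) = -(616 - 123683) = -1*(-123067) = 123067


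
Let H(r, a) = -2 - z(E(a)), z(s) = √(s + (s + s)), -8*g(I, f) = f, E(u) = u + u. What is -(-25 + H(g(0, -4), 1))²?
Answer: -(27 + √6)² ≈ -867.27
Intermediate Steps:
E(u) = 2*u
g(I, f) = -f/8
z(s) = √3*√s (z(s) = √(s + 2*s) = √(3*s) = √3*√s)
H(r, a) = -2 - √6*√a (H(r, a) = -2 - √3*√(2*a) = -2 - √3*√2*√a = -2 - √6*√a)
-(-25 + H(g(0, -4), 1))² = -(-25 + (-2 - √6*√1))² = -(-25 + (-2 - 1*√6*1))² = -(-25 + (-2 - √6))² = -(-27 - √6)²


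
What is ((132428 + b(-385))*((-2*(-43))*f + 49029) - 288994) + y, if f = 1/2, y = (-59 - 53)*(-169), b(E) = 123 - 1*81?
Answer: 6500297774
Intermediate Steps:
b(E) = 42 (b(E) = 123 - 81 = 42)
y = 18928 (y = -112*(-169) = 18928)
f = ½ ≈ 0.50000
((132428 + b(-385))*((-2*(-43))*f + 49029) - 288994) + y = ((132428 + 42)*(-2*(-43)*(½) + 49029) - 288994) + 18928 = (132470*(86*(½) + 49029) - 288994) + 18928 = (132470*(43 + 49029) - 288994) + 18928 = (132470*49072 - 288994) + 18928 = (6500567840 - 288994) + 18928 = 6500278846 + 18928 = 6500297774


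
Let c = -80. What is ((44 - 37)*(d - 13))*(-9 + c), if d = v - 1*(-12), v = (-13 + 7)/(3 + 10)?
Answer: 11837/13 ≈ 910.54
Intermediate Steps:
v = -6/13 ≈ -0.46154
d = 150/13 (d = -6/13 - 1*(-12) = -6/13 + 12 = 150/13 ≈ 11.538)
((44 - 37)*(d - 13))*(-9 + c) = ((44 - 37)*(150/13 - 13))*(-9 - 80) = (7*(-19/13))*(-89) = -133/13*(-89) = 11837/13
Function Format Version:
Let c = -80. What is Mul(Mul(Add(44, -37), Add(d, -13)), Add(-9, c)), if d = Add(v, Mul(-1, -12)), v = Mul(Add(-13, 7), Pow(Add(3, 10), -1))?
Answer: Rational(11837, 13) ≈ 910.54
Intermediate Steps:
v = Rational(-6, 13) (v = Mul(-6, Pow(13, -1)) = Mul(-6, Rational(1, 13)) = Rational(-6, 13) ≈ -0.46154)
d = Rational(150, 13) (d = Add(Rational(-6, 13), Mul(-1, -12)) = Add(Rational(-6, 13), 12) = Rational(150, 13) ≈ 11.538)
Mul(Mul(Add(44, -37), Add(d, -13)), Add(-9, c)) = Mul(Mul(Add(44, -37), Add(Rational(150, 13), -13)), Add(-9, -80)) = Mul(Mul(7, Rational(-19, 13)), -89) = Mul(Rational(-133, 13), -89) = Rational(11837, 13)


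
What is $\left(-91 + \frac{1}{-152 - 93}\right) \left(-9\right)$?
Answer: $\frac{200664}{245} \approx 819.04$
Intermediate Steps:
$\left(-91 + \frac{1}{-152 - 93}\right) \left(-9\right) = \left(-91 + \frac{1}{-245}\right) \left(-9\right) = \left(-91 - \frac{1}{245}\right) \left(-9\right) = \left(- \frac{22296}{245}\right) \left(-9\right) = \frac{200664}{245}$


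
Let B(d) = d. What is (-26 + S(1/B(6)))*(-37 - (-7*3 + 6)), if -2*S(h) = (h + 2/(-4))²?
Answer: 5159/9 ≈ 573.22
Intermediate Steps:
S(h) = -(-½ + h)²/2 (S(h) = -(h + 2/(-4))²/2 = -(h + 2*(-¼))²/2 = -(h - ½)²/2 = -(-½ + h)²/2)
(-26 + S(1/B(6)))*(-37 - (-7*3 + 6)) = (-26 - (-1 + 2/6)²/8)*(-37 - (-7*3 + 6)) = (-26 - (-1 + 2*(⅙))²/8)*(-37 - (-21 + 6)) = (-26 - (-1 + ⅓)²/8)*(-37 - 1*(-15)) = (-26 - (-⅔)²/8)*(-37 + 15) = (-26 - ⅛*4/9)*(-22) = (-26 - 1/18)*(-22) = -469/18*(-22) = 5159/9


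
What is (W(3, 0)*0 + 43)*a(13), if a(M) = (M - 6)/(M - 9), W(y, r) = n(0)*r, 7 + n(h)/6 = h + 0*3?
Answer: 301/4 ≈ 75.250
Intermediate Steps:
n(h) = -42 + 6*h (n(h) = -42 + 6*(h + 0*3) = -42 + 6*(h + 0) = -42 + 6*h)
W(y, r) = -42*r (W(y, r) = (-42 + 6*0)*r = (-42 + 0)*r = -42*r)
a(M) = (-6 + M)/(-9 + M)
(W(3, 0)*0 + 43)*a(13) = (-42*0*0 + 43)*((-6 + 13)/(-9 + 13)) = (0*0 + 43)*(7/4) = (0 + 43)*((¼)*7) = 43*(7/4) = 301/4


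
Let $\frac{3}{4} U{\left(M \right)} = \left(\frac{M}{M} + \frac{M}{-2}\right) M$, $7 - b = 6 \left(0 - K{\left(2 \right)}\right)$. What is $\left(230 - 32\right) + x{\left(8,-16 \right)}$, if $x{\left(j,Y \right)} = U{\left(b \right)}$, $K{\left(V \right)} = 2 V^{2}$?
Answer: $- \frac{5236}{3} \approx -1745.3$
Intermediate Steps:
$b = 55$ ($b = 7 - 6 \left(0 - 2 \cdot 2^{2}\right) = 7 - 6 \left(0 - 2 \cdot 4\right) = 7 - 6 \left(0 - 8\right) = 7 - 6 \left(-8\right) = 7 - -48 = 7 + 48 = 55$)
$U{\left(M \right)} = \frac{4 M \left(1 - \frac{M}{2}\right)}{3}$ ($U{\left(M \right)} = \frac{4 \left(\frac{M}{M} + \frac{M}{-2}\right) M}{3} = \frac{4 \left(1 + M \left(- \frac{1}{2}\right)\right) M}{3} = \frac{4 \left(1 - \frac{M}{2}\right) M}{3} = \frac{4 M \left(1 - \frac{M}{2}\right)}{3}$)
$x{\left(j,Y \right)} = - \frac{5830}{3}$ ($x{\left(j,Y \right)} = \frac{2}{3} \cdot 55 \left(2 - 55\right) = \frac{2}{3} \cdot 55 \left(-53\right) = - \frac{5830}{3}$)
$\left(230 - 32\right) + x{\left(8,-16 \right)} = \left(230 - 32\right) - \frac{5830}{3} = 198 - \frac{5830}{3} = - \frac{5236}{3}$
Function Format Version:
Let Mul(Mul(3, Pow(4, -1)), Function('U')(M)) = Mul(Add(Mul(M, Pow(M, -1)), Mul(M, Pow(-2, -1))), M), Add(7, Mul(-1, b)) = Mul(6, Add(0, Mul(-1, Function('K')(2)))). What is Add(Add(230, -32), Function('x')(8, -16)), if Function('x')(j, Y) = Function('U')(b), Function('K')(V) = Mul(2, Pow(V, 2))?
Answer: Rational(-5236, 3) ≈ -1745.3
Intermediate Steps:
b = 55 (b = Add(7, Mul(-1, Mul(6, Add(0, Mul(-1, Mul(2, Pow(2, 2))))))) = Add(7, Mul(-1, Mul(6, Add(0, Mul(-1, Mul(2, 4)))))) = Add(7, Mul(-1, Mul(6, Add(0, Mul(-1, 8))))) = Add(7, Mul(-1, Mul(6, Add(0, -8)))) = Add(7, Mul(-1, Mul(6, -8))) = Add(7, Mul(-1, -48)) = Add(7, 48) = 55)
Function('U')(M) = Mul(Rational(4, 3), M, Add(1, Mul(Rational(-1, 2), M))) (Function('U')(M) = Mul(Rational(4, 3), Mul(Add(Mul(M, Pow(M, -1)), Mul(M, Pow(-2, -1))), M)) = Mul(Rational(4, 3), Mul(Add(1, Mul(M, Rational(-1, 2))), M)) = Mul(Rational(4, 3), Mul(Add(1, Mul(Rational(-1, 2), M)), M)) = Mul(Rational(4, 3), Mul(M, Add(1, Mul(Rational(-1, 2), M)))) = Mul(Rational(4, 3), M, Add(1, Mul(Rational(-1, 2), M))))
Function('x')(j, Y) = Rational(-5830, 3) (Function('x')(j, Y) = Mul(Rational(2, 3), 55, Add(2, Mul(-1, 55))) = Mul(Rational(2, 3), 55, Add(2, -55)) = Mul(Rational(2, 3), 55, -53) = Rational(-5830, 3))
Add(Add(230, -32), Function('x')(8, -16)) = Add(Add(230, -32), Rational(-5830, 3)) = Add(198, Rational(-5830, 3)) = Rational(-5236, 3)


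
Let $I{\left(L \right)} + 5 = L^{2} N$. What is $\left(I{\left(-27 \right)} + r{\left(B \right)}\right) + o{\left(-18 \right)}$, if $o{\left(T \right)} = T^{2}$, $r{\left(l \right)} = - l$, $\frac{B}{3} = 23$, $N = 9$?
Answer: $6811$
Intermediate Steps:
$I{\left(L \right)} = -5 + 9 L^{2}$ ($I{\left(L \right)} = -5 + L^{2} \cdot 9 = -5 + 9 L^{2}$)
$B = 69$ ($B = 3 \cdot 23 = 69$)
$\left(I{\left(-27 \right)} + r{\left(B \right)}\right) + o{\left(-18 \right)} = \left(\left(-5 + 9 \left(-27\right)^{2}\right) - 69\right) + \left(-18\right)^{2} = \left(\left(-5 + 9 \cdot 729\right) - 69\right) + 324 = \left(\left(-5 + 6561\right) - 69\right) + 324 = \left(6556 - 69\right) + 324 = 6487 + 324 = 6811$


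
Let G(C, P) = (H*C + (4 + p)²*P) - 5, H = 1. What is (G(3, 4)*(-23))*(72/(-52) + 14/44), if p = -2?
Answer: 49105/143 ≈ 343.39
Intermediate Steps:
G(C, P) = -5 + C + 4*P (G(C, P) = (1*C + (4 - 2)²*P) - 5 = (C + 2²*P) - 5 = (C + 4*P) - 5 = -5 + C + 4*P)
(G(3, 4)*(-23))*(72/(-52) + 14/44) = ((-5 + 3 + 4*4)*(-23))*(72/(-52) + 14/44) = ((-5 + 3 + 16)*(-23))*(72*(-1/52) + 14*(1/44)) = (14*(-23))*(-18/13 + 7/22) = -322*(-305/286) = 49105/143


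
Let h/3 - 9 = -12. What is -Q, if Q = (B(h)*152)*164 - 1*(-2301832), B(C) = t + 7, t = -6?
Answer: -2326760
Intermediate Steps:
h = -9 (h = 27 + 3*(-12) = 27 - 36 = -9)
B(C) = 1 (B(C) = -6 + 7 = 1)
Q = 2326760 (Q = (1*152)*164 - 1*(-2301832) = 152*164 + 2301832 = 24928 + 2301832 = 2326760)
-Q = -1*2326760 = -2326760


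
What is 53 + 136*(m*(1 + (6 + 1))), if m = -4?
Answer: -4299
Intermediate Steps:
53 + 136*(m*(1 + (6 + 1))) = 53 + 136*(-4*(1 + (6 + 1))) = 53 + 136*(-4*(1 + 7)) = 53 + 136*(-4*8) = 53 + 136*(-32) = 53 - 4352 = -4299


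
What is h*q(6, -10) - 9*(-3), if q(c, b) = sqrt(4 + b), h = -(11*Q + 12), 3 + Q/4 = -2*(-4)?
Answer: 27 - 232*I*sqrt(6) ≈ 27.0 - 568.28*I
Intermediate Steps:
Q = 20 (Q = -12 + 4*(-2*(-4)) = -12 + 4*8 = -12 + 32 = 20)
h = -232 (h = -(11*20 + 12) = -(220 + 12) = -1*232 = -232)
h*q(6, -10) - 9*(-3) = -232*sqrt(4 - 10) - 9*(-3) = -232*I*sqrt(6) + 27 = 27 - 232*I*sqrt(6)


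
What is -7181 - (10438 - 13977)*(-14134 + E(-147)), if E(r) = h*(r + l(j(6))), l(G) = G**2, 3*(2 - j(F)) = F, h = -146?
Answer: 25926611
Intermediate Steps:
j(F) = 2 - F/3
E(r) = -146*r (E(r) = -146*(r + (2 - 1/3*6)**2) = -146*(r + (2 - 2)**2) = -146*(r + 0**2) = -146*(r + 0) = -146*r)
-7181 - (10438 - 13977)*(-14134 + E(-147)) = -7181 - (10438 - 13977)*(-14134 - 146*(-147)) = -7181 - (-3539)*(-14134 + 21462) = -7181 - (-3539)*7328 = -7181 - 1*(-25933792) = -7181 + 25933792 = 25926611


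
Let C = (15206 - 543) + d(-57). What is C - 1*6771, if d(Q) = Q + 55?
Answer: 7890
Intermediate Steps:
d(Q) = 55 + Q
C = 14661 (C = (15206 - 543) + (55 - 57) = 14663 - 2 = 14661)
C - 1*6771 = 14661 - 1*6771 = 14661 - 6771 = 7890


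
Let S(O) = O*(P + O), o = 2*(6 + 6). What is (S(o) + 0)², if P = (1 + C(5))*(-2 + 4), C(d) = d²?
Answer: 3326976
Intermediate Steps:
o = 24 (o = 2*12 = 24)
P = 52 (P = (1 + 5²)*(-2 + 4) = (1 + 25)*2 = 26*2 = 52)
S(O) = O*(52 + O)
(S(o) + 0)² = (24*(52 + 24) + 0)² = (24*76 + 0)² = (1824 + 0)² = 1824² = 3326976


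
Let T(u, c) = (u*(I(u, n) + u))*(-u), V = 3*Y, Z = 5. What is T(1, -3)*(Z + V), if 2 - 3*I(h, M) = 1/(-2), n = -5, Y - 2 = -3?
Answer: -11/3 ≈ -3.6667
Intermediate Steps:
Y = -1 (Y = 2 - 3 = -1)
I(h, M) = ⅚ (I(h, M) = ⅔ - 1/(3*(-2)) = ⅔ - (-1)/(3*2) = ⅔ - ⅓*(-½) = ⅔ + ⅙ = ⅚)
V = -3 (V = 3*(-1) = -3)
T(u, c) = -u²*(⅚ + u) (T(u, c) = (u*(⅚ + u))*(-u) = -u²*(⅚ + u))
T(1, -3)*(Z + V) = (1²*(-⅚ - 1*1))*(5 - 3) = (1*(-⅚ - 1))*2 = (1*(-11/6))*2 = -11/6*2 = -11/3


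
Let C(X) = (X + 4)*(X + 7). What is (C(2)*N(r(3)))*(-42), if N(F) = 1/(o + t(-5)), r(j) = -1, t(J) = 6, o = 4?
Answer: -1134/5 ≈ -226.80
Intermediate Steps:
C(X) = (4 + X)*(7 + X)
N(F) = ⅒ (N(F) = 1/(4 + 6) = 1/10 = ⅒)
(C(2)*N(r(3)))*(-42) = ((28 + 2² + 11*2)*(⅒))*(-42) = ((28 + 4 + 22)*(⅒))*(-42) = (54*(⅒))*(-42) = (27/5)*(-42) = -1134/5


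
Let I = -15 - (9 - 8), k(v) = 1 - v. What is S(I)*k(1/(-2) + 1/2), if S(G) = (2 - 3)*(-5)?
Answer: 5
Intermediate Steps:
I = -16 (I = -15 - 1*1 = -15 - 1 = -16)
S(G) = 5 (S(G) = -1*(-5) = 5)
S(I)*k(1/(-2) + 1/2) = 5*(1 - (1/(-2) + 1/2)) = 5*(1 - (1*(-1/2) + 1*(1/2))) = 5*(1 - (-1/2 + 1/2)) = 5*(1 - 1*0) = 5*(1 + 0) = 5*1 = 5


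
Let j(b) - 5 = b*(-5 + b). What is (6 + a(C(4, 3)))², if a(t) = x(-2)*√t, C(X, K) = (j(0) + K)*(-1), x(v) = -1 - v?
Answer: 28 + 24*I*√2 ≈ 28.0 + 33.941*I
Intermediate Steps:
j(b) = 5 + b*(-5 + b)
C(X, K) = -5 - K (C(X, K) = ((5 + 0² - 5*0) + K)*(-1) = ((5 + 0 + 0) + K)*(-1) = (5 + K)*(-1) = -5 - K)
a(t) = √t (a(t) = (-1 - 1*(-2))*√t = (-1 + 2)*√t = 1*√t = √t)
(6 + a(C(4, 3)))² = (6 + √(-5 - 1*3))² = (6 + √(-5 - 3))² = (6 + √(-8))² = (6 + 2*I*√2)²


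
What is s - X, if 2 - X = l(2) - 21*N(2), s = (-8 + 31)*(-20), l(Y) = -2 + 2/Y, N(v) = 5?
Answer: -568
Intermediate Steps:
s = -460 (s = 23*(-20) = -460)
X = 108 (X = 2 - ((-2 + 2/2) - 21*5) = 2 - ((-2 + 2*(1/2)) - 105) = 2 - ((-2 + 1) - 105) = 2 - (-1 - 105) = 2 - 1*(-106) = 2 + 106 = 108)
s - X = -460 - 1*108 = -460 - 108 = -568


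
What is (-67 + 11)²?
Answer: 3136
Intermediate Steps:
(-67 + 11)² = (-56)² = 3136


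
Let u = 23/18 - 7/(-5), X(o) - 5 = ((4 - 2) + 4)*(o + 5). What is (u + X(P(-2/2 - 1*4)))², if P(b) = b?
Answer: 477481/8100 ≈ 58.948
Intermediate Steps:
X(o) = 35 + 6*o (X(o) = 5 + ((4 - 2) + 4)*(o + 5) = 5 + (2 + 4)*(5 + o) = 5 + 6*(5 + o) = 5 + (30 + 6*o) = 35 + 6*o)
u = 241/90 (u = 23*(1/18) - 7*(-⅕) = 23/18 + 7/5 = 241/90 ≈ 2.6778)
(u + X(P(-2/2 - 1*4)))² = (241/90 + (35 + 6*(-2/2 - 1*4)))² = (241/90 + (35 + 6*(-2*½ - 4)))² = (241/90 + (35 + 6*(-1 - 4)))² = (241/90 + (35 + 6*(-5)))² = (241/90 + (35 - 30))² = (241/90 + 5)² = (691/90)² = 477481/8100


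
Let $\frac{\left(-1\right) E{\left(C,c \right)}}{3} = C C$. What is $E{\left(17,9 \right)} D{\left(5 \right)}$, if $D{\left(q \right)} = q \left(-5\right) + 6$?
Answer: $16473$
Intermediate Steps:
$D{\left(q \right)} = 6 - 5 q$ ($D{\left(q \right)} = - 5 q + 6 = 6 - 5 q$)
$E{\left(C,c \right)} = - 3 C^{2}$ ($E{\left(C,c \right)} = - 3 C C = - 3 C^{2}$)
$E{\left(17,9 \right)} D{\left(5 \right)} = - 3 \cdot 17^{2} \left(6 - 25\right) = \left(-3\right) 289 \left(6 - 25\right) = \left(-867\right) \left(-19\right) = 16473$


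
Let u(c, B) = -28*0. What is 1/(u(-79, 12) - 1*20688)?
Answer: -1/20688 ≈ -4.8337e-5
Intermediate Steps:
u(c, B) = 0
1/(u(-79, 12) - 1*20688) = 1/(0 - 1*20688) = 1/(0 - 20688) = 1/(-20688) = -1/20688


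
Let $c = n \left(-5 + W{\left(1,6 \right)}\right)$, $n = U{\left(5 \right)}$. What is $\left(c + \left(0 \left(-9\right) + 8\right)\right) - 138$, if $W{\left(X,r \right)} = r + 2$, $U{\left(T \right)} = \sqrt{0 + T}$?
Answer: $-130 + 3 \sqrt{5} \approx -123.29$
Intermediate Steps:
$U{\left(T \right)} = \sqrt{T}$
$n = \sqrt{5} \approx 2.2361$
$W{\left(X,r \right)} = 2 + r$
$c = 3 \sqrt{5}$ ($c = \sqrt{5} \left(-5 + \left(2 + 6\right)\right) = \sqrt{5} \left(-5 + 8\right) = \sqrt{5} \cdot 3 = 3 \sqrt{5} \approx 6.7082$)
$\left(c + \left(0 \left(-9\right) + 8\right)\right) - 138 = \left(3 \sqrt{5} + \left(0 \left(-9\right) + 8\right)\right) - 138 = \left(3 \sqrt{5} + \left(0 + 8\right)\right) - 138 = \left(3 \sqrt{5} + 8\right) - 138 = \left(8 + 3 \sqrt{5}\right) - 138 = -130 + 3 \sqrt{5}$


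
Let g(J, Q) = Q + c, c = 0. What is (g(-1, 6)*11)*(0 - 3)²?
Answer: 594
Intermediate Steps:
g(J, Q) = Q (g(J, Q) = Q + 0 = Q)
(g(-1, 6)*11)*(0 - 3)² = (6*11)*(0 - 3)² = 66*(-3)² = 66*9 = 594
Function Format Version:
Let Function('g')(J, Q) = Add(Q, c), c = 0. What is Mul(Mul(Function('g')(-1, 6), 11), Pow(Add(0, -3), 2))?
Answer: 594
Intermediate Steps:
Function('g')(J, Q) = Q (Function('g')(J, Q) = Add(Q, 0) = Q)
Mul(Mul(Function('g')(-1, 6), 11), Pow(Add(0, -3), 2)) = Mul(Mul(6, 11), Pow(Add(0, -3), 2)) = Mul(66, Pow(-3, 2)) = Mul(66, 9) = 594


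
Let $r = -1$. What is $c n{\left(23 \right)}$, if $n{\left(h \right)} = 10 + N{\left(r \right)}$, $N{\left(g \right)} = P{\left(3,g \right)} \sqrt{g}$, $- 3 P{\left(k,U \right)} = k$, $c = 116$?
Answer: $1160 - 116 i \approx 1160.0 - 116.0 i$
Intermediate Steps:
$P{\left(k,U \right)} = - \frac{k}{3}$
$N{\left(g \right)} = - \sqrt{g}$ ($N{\left(g \right)} = \left(- \frac{1}{3}\right) 3 \sqrt{g} = - \sqrt{g}$)
$n{\left(h \right)} = 10 - i$ ($n{\left(h \right)} = 10 - \sqrt{-1} = 10 - i$)
$c n{\left(23 \right)} = 116 \left(10 - i\right) = 1160 - 116 i$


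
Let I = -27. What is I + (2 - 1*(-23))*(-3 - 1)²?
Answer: 373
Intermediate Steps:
I + (2 - 1*(-23))*(-3 - 1)² = -27 + (2 - 1*(-23))*(-3 - 1)² = -27 + (2 + 23)*(-4)² = -27 + 25*16 = -27 + 400 = 373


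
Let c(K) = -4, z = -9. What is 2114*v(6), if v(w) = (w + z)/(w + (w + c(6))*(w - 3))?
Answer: -1057/2 ≈ -528.50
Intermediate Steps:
v(w) = (-9 + w)/(w + (-4 + w)*(-3 + w)) (v(w) = (w - 9)/(w + (w - 4)*(w - 3)) = (-9 + w)/(w + (-4 + w)*(-3 + w)))
2114*v(6) = 2114*((-9 + 6)/(12 + 6² - 6*6)) = 2114*(-3/(12 + 36 - 36)) = 2114*(-3/12) = 2114*((1/12)*(-3)) = 2114*(-¼) = -1057/2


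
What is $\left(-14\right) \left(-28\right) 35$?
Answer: $13720$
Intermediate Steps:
$\left(-14\right) \left(-28\right) 35 = 392 \cdot 35 = 13720$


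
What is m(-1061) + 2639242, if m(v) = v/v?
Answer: 2639243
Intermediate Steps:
m(v) = 1
m(-1061) + 2639242 = 1 + 2639242 = 2639243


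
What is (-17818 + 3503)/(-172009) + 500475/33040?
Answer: 17311834375/1136635472 ≈ 15.231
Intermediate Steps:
(-17818 + 3503)/(-172009) + 500475/33040 = -14315*(-1/172009) + 500475*(1/33040) = 14315/172009 + 100095/6608 = 17311834375/1136635472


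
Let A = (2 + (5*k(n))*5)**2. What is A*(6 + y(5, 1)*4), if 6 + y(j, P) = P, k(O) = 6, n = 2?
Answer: -323456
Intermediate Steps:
y(j, P) = -6 + P
A = 23104 (A = (2 + (5*6)*5)**2 = (2 + 30*5)**2 = (2 + 150)**2 = 152**2 = 23104)
A*(6 + y(5, 1)*4) = 23104*(6 + (-6 + 1)*4) = 23104*(6 - 5*4) = 23104*(6 - 20) = 23104*(-14) = -323456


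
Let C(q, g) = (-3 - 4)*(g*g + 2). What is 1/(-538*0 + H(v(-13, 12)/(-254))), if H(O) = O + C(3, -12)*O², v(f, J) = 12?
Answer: -16129/37554 ≈ -0.42949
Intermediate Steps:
C(q, g) = -14 - 7*g² (C(q, g) = -7*(g² + 2) = -7*(2 + g²) = -14 - 7*g²)
H(O) = O - 1022*O² (H(O) = O + (-14 - 7*(-12)²)*O² = O + (-14 - 7*144)*O² = O + (-14 - 1008)*O² = O - 1022*O²)
1/(-538*0 + H(v(-13, 12)/(-254))) = 1/(-538*0 + (12/(-254))*(1 - 12264/(-254))) = 1/(0 + (12*(-1/254))*(1 - 12264*(-1)/254)) = 1/(0 - 6*(1 - 1022*(-6/127))/127) = 1/(0 - 6*(1 + 6132/127)/127) = 1/(0 - 6/127*6259/127) = 1/(0 - 37554/16129) = 1/(-37554/16129) = -16129/37554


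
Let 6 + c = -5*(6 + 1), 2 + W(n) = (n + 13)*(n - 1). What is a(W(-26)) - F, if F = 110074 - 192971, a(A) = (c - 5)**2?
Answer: 85013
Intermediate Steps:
W(n) = -2 + (-1 + n)*(13 + n) (W(n) = -2 + (n + 13)*(n - 1) = -2 + (13 + n)*(-1 + n) = -2 + (-1 + n)*(13 + n))
c = -41 (c = -6 - 5*(6 + 1) = -6 - 5*7 = -6 - 35 = -41)
a(A) = 2116 (a(A) = (-41 - 5)**2 = (-46)**2 = 2116)
F = -82897
a(W(-26)) - F = 2116 - 1*(-82897) = 2116 + 82897 = 85013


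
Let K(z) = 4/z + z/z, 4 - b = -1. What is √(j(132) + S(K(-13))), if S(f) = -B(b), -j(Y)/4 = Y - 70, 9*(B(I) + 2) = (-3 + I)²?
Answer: I*√2218/3 ≈ 15.699*I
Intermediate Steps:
b = 5 (b = 4 - 1*(-1) = 4 + 1 = 5)
B(I) = -2 + (-3 + I)²/9
j(Y) = 280 - 4*Y (j(Y) = -4*(Y - 70) = -4*(-70 + Y) = 280 - 4*Y)
K(z) = 1 + 4/z (K(z) = 4/z + 1 = 1 + 4/z)
S(f) = 14/9 (S(f) = -(-2 + (-3 + 5)²/9) = -(-2 + (⅑)*2²) = -(-2 + (⅑)*4) = -(-2 + 4/9) = -1*(-14/9) = 14/9)
√(j(132) + S(K(-13))) = √((280 - 4*132) + 14/9) = √((280 - 528) + 14/9) = √(-248 + 14/9) = √(-2218/9) = I*√2218/3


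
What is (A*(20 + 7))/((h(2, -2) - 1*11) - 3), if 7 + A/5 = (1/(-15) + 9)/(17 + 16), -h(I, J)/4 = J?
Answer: 3331/22 ≈ 151.41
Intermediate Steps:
h(I, J) = -4*J
A = -3331/99 (A = -35 + 5*((1/(-15) + 9)/(17 + 16)) = -35 + 5*((-1/15 + 9)/33) = -35 + 5*((134/15)*(1/33)) = -35 + 5*(134/495) = -35 + 134/99 = -3331/99 ≈ -33.646)
(A*(20 + 7))/((h(2, -2) - 1*11) - 3) = (-3331*(20 + 7)/99)/((-4*(-2) - 1*11) - 3) = (-3331/99*27)/((8 - 11) - 3) = -9993/(11*(-3 - 3)) = -9993/11/(-6) = -9993/11*(-⅙) = 3331/22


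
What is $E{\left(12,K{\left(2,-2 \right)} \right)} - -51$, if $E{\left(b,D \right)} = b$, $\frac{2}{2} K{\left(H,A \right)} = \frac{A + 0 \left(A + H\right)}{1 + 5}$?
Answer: $63$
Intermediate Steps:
$K{\left(H,A \right)} = \frac{A}{6}$ ($K{\left(H,A \right)} = \frac{A + 0 \left(A + H\right)}{1 + 5} = \frac{A + 0}{6} = A \frac{1}{6} = \frac{A}{6}$)
$E{\left(12,K{\left(2,-2 \right)} \right)} - -51 = 12 - -51 = 12 + 51 = 63$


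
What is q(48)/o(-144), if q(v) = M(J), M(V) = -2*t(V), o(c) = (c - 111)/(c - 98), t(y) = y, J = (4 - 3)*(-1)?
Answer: 484/255 ≈ 1.8980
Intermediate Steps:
J = -1 (J = 1*(-1) = -1)
o(c) = (-111 + c)/(-98 + c)
M(V) = -2*V
q(v) = 2 (q(v) = -2*(-1) = 2)
q(48)/o(-144) = 2/(((-111 - 144)/(-98 - 144))) = 2/((-255/(-242))) = 2/((-1/242*(-255))) = 2/(255/242) = 2*(242/255) = 484/255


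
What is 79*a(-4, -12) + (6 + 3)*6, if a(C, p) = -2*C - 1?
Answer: 607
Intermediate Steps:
a(C, p) = -1 - 2*C
79*a(-4, -12) + (6 + 3)*6 = 79*(-1 - 2*(-4)) + (6 + 3)*6 = 79*(-1 + 8) + 9*6 = 79*7 + 54 = 553 + 54 = 607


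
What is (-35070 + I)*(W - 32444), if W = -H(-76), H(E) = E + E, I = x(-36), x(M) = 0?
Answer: 1132480440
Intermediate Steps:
I = 0
H(E) = 2*E
W = 152 (W = -2*(-76) = -1*(-152) = 152)
(-35070 + I)*(W - 32444) = (-35070 + 0)*(152 - 32444) = -35070*(-32292) = 1132480440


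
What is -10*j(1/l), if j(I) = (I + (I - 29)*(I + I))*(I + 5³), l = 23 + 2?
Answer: 8896596/3125 ≈ 2846.9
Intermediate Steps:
l = 25
j(I) = (125 + I)*(I + 2*I*(-29 + I)) (j(I) = (I + (-29 + I)*(2*I))*(I + 125) = (I + 2*I*(-29 + I))*(125 + I) = (125 + I)*(I + 2*I*(-29 + I)))
-10*j(1/l) = -10*(-7125 + 2*(1/25)² + 193/25)/25 = -2*(-7125 + 2*(1/25)² + 193*(1/25))/5 = -2*(-7125 + 2*(1/625) + 193/25)/5 = -2*(-7125 + 2/625 + 193/25)/5 = -2*(-4448298)/(5*625) = -10*(-4448298/15625) = 8896596/3125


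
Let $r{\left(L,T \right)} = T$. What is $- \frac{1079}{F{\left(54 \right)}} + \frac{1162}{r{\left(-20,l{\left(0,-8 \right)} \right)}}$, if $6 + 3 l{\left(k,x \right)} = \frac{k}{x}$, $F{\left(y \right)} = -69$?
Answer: $- \frac{39010}{69} \approx -565.36$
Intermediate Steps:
$l{\left(k,x \right)} = -2 + \frac{k}{3 x}$ ($l{\left(k,x \right)} = -2 + \frac{k \frac{1}{x}}{3} = -2 + \frac{k}{3 x}$)
$- \frac{1079}{F{\left(54 \right)}} + \frac{1162}{r{\left(-20,l{\left(0,-8 \right)} \right)}} = - \frac{1079}{-69} + \frac{1162}{-2 + \frac{1}{3} \cdot 0 \frac{1}{-8}} = \left(-1079\right) \left(- \frac{1}{69}\right) + \frac{1162}{-2 + \frac{1}{3} \cdot 0 \left(- \frac{1}{8}\right)} = \frac{1079}{69} + \frac{1162}{-2 + 0} = \frac{1079}{69} + \frac{1162}{-2} = \frac{1079}{69} + 1162 \left(- \frac{1}{2}\right) = \frac{1079}{69} - 581 = - \frac{39010}{69}$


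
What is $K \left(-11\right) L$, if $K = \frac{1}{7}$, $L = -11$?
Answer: $\frac{121}{7} \approx 17.286$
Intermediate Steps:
$K = \frac{1}{7} \approx 0.14286$
$K \left(-11\right) L = \frac{1}{7} \left(-11\right) \left(-11\right) = \left(- \frac{11}{7}\right) \left(-11\right) = \frac{121}{7}$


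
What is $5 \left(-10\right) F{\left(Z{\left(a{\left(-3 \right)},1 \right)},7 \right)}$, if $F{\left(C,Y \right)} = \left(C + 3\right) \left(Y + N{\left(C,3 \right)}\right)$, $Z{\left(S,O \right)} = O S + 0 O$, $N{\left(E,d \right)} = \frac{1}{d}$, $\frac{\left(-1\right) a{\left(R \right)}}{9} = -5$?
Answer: $-17600$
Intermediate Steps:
$a{\left(R \right)} = 45$ ($a{\left(R \right)} = \left(-9\right) \left(-5\right) = 45$)
$Z{\left(S,O \right)} = O S$ ($Z{\left(S,O \right)} = O S + 0 = O S$)
$F{\left(C,Y \right)} = \left(3 + C\right) \left(\frac{1}{3} + Y\right)$ ($F{\left(C,Y \right)} = \left(C + 3\right) \left(Y + \frac{1}{3}\right) = \left(3 + C\right) \left(Y + \frac{1}{3}\right) = \left(3 + C\right) \left(\frac{1}{3} + Y\right)$)
$5 \left(-10\right) F{\left(Z{\left(a{\left(-3 \right)},1 \right)},7 \right)} = 5 \left(-10\right) \left(1 + 3 \cdot 7 + \frac{1 \cdot 45}{3} + 1 \cdot 45 \cdot 7\right) = - 50 \left(1 + 21 + \frac{1}{3} \cdot 45 + 45 \cdot 7\right) = - 50 \left(1 + 21 + 15 + 315\right) = \left(-50\right) 352 = -17600$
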